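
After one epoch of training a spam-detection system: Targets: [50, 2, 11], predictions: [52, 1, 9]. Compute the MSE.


Squared errors: (50-52)²=4, (2-1)²=1, (11-9)²=4
Sum = 9
MSE = 9/3 = 3

3


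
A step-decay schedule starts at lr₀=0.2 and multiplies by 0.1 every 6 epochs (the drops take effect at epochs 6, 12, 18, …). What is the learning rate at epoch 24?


n_drops = ⌊24/6⌋ = 4
lr = 0.2·0.1^4 = 0.2·0.0001 = 0.00002

0.00002


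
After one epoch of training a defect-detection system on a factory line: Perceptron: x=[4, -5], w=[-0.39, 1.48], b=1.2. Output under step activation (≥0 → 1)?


z = (4)·(-0.39) + (-5)·(1.48) + 1.2
  = -7.76
step(z) = 0 (z<0)

0


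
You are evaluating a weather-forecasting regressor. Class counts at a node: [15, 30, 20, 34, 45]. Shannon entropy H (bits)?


Probabilities: [15/144, 30/144, 20/144, 34/144, 45/144] ≈ [0.1042, 0.2083, 0.1389, 0.2361, 0.3125]
H = -((15/144)·log₂(15/144) + (30/144)·log₂(30/144) + (20/144)·log₂(20/144) + (34/144)·log₂(34/144) + (45/144)·log₂(45/144))
  = 2.223 bits

2.223 bits


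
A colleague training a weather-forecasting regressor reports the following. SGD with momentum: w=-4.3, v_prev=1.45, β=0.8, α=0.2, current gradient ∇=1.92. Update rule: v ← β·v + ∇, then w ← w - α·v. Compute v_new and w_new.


v_new = 0.8·1.45 + 1.92 = 1.16 + 1.92 = 3.08
w_new = -4.3 - 0.2·3.08 = -4.3 - 0.616 = -4.916

v_new=3.08, w_new=-4.916


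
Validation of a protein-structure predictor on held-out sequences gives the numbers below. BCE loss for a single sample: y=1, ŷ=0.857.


BCE = -[y·ln(p) + (1-y)·ln(1-p)]
= -1·ln(0.857) - 0
= -ln(0.857) = 0.1543

0.1543


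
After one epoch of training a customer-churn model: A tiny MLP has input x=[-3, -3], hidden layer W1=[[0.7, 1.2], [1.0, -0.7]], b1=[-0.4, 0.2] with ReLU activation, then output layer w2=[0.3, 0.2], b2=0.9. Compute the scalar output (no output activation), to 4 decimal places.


z1[0] = (0.7)·(-3) + (1.2)·(-3) - 0.4 = -6.1
z1[1] = (1.0)·(-3) + (-0.7)·(-3) + 0.2 = -0.7
h = ReLU(z1) = [0.0, 0.0]
output = (0.3)·(0.0) + (0.2)·(0.0) + 0.9 = 0.9

0.9


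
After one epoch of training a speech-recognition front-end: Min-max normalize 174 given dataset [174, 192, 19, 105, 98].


min=19, max=192
(174-19)/(192-19) = 155/173 = 0.896

0.896


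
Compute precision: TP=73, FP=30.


Precision = TP/(TP+FP)
= 73/(73+30)
= 73/103 = 70.87%

70.87%


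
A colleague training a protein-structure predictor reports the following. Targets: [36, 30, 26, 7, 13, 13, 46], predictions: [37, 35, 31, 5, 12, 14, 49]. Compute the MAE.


Absolute errors: |36-37|=1, |30-35|=5, |26-31|=5, |7-5|=2, |13-12|=1, |13-14|=1, |46-49|=3
Sum = 18
MAE = 18/7 = 18/7

18/7


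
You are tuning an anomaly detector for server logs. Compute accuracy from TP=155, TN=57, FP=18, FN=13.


Accuracy = (TP+TN)/(TP+TN+FP+FN)
= (155+57)/(243)
= 212/243 = 87.24%

87.24%


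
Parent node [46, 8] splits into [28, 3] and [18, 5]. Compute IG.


Parent = [46, 8], H_parent = 0.6052
H_left = 0.4587 (n=31), H_right = 0.7554 (n=23)
H_children = (31/54)·0.4587 + (23/54)·0.7554 = 0.5851
IG = 0.6052 - 0.5851 = 0.0201

0.0201


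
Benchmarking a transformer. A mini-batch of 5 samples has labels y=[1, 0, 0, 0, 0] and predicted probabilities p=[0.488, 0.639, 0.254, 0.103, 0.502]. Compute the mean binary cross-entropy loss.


L[0] = -ln(0.488) = 0.7174
L[1] = -ln(1-0.639) = -ln(0.361) = 1.0189
L[2] = -ln(1-0.254) = -ln(0.746) = 0.293
L[3] = -ln(1-0.103) = -ln(0.897) = 0.1087
L[4] = -ln(1-0.502) = -ln(0.498) = 0.6972
mean = (0.7174 + 1.0189 + 0.293 + 0.1087 + 0.6972)/5 = 0.567

0.567


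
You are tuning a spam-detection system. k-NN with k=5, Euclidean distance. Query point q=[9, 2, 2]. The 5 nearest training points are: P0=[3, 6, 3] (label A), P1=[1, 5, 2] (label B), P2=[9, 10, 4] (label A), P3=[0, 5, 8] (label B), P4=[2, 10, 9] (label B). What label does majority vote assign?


d(q,P0) = 7.2801  (label A)
d(q,P1) = 8.544  (label B)
d(q,P2) = 8.2462  (label A)
d(q,P3) = 11.225  (label B)
d(q,P4) = 12.7279  (label B)
Votes: A=2, B=3
Majority → B

B


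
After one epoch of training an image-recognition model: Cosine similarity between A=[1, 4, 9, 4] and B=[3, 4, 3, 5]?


A·B = 1·3 + 4·4 + 9·3 + 4·5 = 66
‖A‖ = √114 = 10.6771, ‖B‖ = √59 = 7.6811
cos = 66/(√114·√59) = 66/√6726 = 0.8048

0.8048


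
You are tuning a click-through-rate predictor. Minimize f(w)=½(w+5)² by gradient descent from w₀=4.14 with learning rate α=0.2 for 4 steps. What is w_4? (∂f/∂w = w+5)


step 1: grad = 4.14+5 = 9.14; w = 4.14 - 0.2·(9.14) = 2.312
step 2: grad = 2.312+5 = 7.312; w = 2.312 - 0.2·(7.312) = 0.8496
step 3: grad = 0.8496+5 = 5.8496; w = 0.8496 - 0.2·(5.8496) = -0.32032
step 4: grad = -0.32032+5 = 4.67968; w = -0.32032 - 0.2·(4.67968) = -1.256256

-1.256256


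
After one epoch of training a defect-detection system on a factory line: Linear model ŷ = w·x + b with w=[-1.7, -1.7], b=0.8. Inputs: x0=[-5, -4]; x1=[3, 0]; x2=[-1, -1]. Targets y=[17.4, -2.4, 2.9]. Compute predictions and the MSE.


ŷ0 = (-1.7)·(-5) + (-1.7)·(-4) + 0.8 = 16.1
ŷ1 = (-1.7)·(3) + (-1.7)·(0) + 0.8 = -4.3
ŷ2 = (-1.7)·(-1) + (-1.7)·(-1) + 0.8 = 4.2
errors² = [1.69, 3.61, 1.69]
MSE = 6.9900/3 = 2.33

2.33


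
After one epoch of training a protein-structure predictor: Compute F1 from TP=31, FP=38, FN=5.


Precision = 31/69 = 0.4493
Recall = 31/36 = 0.8611
F1 = 2·P·R/(P+R) = 2·TP/(2·TP+FP+FN) = 62/(62+38+5) = 62/105 = 0.5905

0.5905


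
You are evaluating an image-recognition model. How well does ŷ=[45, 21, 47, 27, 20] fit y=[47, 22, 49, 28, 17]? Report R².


ȳ = 32.6
SS_res = Σ(y-ŷ)² = 19
SS_tot = Σ(y-ȳ)² = 853.2
R² = 1 - SS_res/SS_tot = 1 - 0.0223 = 0.9777

0.9777


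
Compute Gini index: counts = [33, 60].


Probabilities: [33/93, 60/93] ≈ [0.3548, 0.6452]
Σpᵢ² = (1089 + 3600)/93² = 4689/8649
Gini = 1 - Σpᵢ² = 1 - 4689/8649 = 0.4579

0.4579


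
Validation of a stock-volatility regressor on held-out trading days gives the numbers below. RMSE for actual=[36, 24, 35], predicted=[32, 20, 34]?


MSE = 33/3 = 11
RMSE = √(33/3) = 3.3166

3.3166


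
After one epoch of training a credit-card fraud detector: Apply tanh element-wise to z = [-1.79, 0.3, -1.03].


tanh(-1.79) = -0.9458
tanh(0.3) = 0.2913
tanh(-1.03) = -0.7739
result = [-0.9458, 0.2913, -0.7739]

[-0.9458, 0.2913, -0.7739]


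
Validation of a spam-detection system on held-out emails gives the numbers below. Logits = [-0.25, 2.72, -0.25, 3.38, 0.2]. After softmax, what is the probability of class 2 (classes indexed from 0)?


Exponentials: e^-0.25=0.7788, e^2.72=15.1803, e^-0.25=0.7788, e^3.38=29.3708, e^0.2=1.2214
Sum = 47.3301
Softmax = [0.0165, 0.3207, 0.0165, 0.6206, 0.0258]
p[2] = 0.7788/47.3301 = 0.0165

0.0165


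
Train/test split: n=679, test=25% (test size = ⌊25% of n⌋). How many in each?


Test = ⌊679·25/100⌋ = 169
Train = 679 - 169 = 510

Train: 510, Test: 169


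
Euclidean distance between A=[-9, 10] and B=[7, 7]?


d = √((-9-7)² + (10-7)²)
  = √(256 + 9)
  = √265 = 16.2788

16.2788


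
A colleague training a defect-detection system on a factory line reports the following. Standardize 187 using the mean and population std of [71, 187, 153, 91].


μ = 125.5, σ = 46.6342
z = (187 - 125.5)/46.6342 = 1.3188

1.3188


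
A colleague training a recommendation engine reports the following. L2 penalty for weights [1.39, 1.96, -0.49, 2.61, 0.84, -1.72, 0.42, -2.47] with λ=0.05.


‖w‖₂² = (1.39)² + (1.96)² + (-0.49)² + (2.61)² + (0.84)² + (-1.72)² + (0.42)² + (-2.47)²
     = 1.9321 + 3.8416 + 0.2401 + 6.8121 + 0.7056 + 2.9584 + 0.1764 + 6.1009
     = 22.7672
λ·‖w‖₂² = 0.05·22.7672 = 1.13836

1.13836


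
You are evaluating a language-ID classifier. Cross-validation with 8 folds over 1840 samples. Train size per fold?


Fold size = 1840/8 = 230
Training per fold = 1840 - 230 = 1610

1610


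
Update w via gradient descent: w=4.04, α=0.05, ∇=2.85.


w_new = w - α·∇
= 4.04 - 0.05·2.85
= 4.04 - 0.1425
= 3.8975

3.8975


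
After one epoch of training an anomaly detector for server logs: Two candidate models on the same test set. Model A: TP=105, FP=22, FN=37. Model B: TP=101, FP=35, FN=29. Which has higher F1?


Model A: P=105/127=0.8268, R=105/142=0.7394, F1=2PR/(P+R)=2TP/(2TP+FP+FN)=210/269=0.7807
Model B: P=101/136=0.7426, R=101/130=0.7769, F1=2PR/(P+R)=2TP/(2TP+FP+FN)=202/266=0.7594
0.7807 > 0.7594 → Model A

Model A


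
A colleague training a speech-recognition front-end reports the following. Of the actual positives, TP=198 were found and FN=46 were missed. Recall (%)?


Recall = TP/(TP+FN)
= 198/(198+46)
= 198/244 = 81.15%

81.15%


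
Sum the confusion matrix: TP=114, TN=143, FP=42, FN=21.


Total = TP + TN + FP + FN
= 114 + 143 + 42 + 21
= 320
(Predicted positive: 156, predicted negative: 164)

320


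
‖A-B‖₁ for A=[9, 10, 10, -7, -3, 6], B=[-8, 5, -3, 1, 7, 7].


d = |9+ 8| + |10-5| + |10+ 3| + |-7-1| + |-3-7| + |6-7|
  = 17 + 5 + 13 + 8 + 10 + 1
  = 54

54


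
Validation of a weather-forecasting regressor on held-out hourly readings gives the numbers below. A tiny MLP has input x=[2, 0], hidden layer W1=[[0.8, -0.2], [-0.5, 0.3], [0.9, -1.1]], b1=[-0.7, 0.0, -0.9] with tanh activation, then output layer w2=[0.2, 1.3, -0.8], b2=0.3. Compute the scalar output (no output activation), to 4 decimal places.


z1[0] = (0.8)·(2) + (-0.2)·(0) - 0.7 = 0.9
z1[1] = (-0.5)·(2) + (0.3)·(0) + 0.0 = -1.0
z1[2] = (0.9)·(2) + (-1.1)·(0) - 0.9 = 0.9
h = tanh(z1) = [0.7163, -0.7616, 0.7163]
output = (0.2)·(0.7163) + (1.3)·(-0.7616) + (-0.8)·(0.7163) + 0.3 = -1.1199

-1.1199


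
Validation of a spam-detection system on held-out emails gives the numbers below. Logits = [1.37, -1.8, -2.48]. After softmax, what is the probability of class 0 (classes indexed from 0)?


Exponentials: e^1.37=3.9354, e^-1.8=0.1653, e^-2.48=0.0837
Sum = 4.1844
Softmax = [0.9405, 0.0395, 0.02]
p[0] = 3.9354/4.1844 = 0.9405

0.9405


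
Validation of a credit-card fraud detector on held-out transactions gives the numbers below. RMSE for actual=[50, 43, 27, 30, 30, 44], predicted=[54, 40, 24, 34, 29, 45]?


MSE = 52/6 = 8.6667
RMSE = √(52/6) = 2.9439

2.9439


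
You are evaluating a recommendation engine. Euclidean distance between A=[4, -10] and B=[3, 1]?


d = √((4-3)² + (-10-1)²)
  = √(1 + 121)
  = √122 = 11.0454

11.0454


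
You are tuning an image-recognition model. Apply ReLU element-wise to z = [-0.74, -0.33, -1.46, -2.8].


ReLU(-0.74) = max(0, -0.74) = 0.0
ReLU(-0.33) = max(0, -0.33) = 0.0
ReLU(-1.46) = max(0, -1.46) = 0.0
ReLU(-2.8) = max(0, -2.8) = 0.0
result = [0.0, 0.0, 0.0, 0.0]

[0.0, 0.0, 0.0, 0.0]


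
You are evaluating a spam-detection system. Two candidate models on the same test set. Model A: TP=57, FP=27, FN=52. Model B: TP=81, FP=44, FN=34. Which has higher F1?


Model A: P=57/84=0.6786, R=57/109=0.5229, F1=2PR/(P+R)=2TP/(2TP+FP+FN)=114/193=0.5907
Model B: P=81/125=0.648, R=81/115=0.7043, F1=2PR/(P+R)=2TP/(2TP+FP+FN)=162/240=0.675
0.5907 < 0.675 → Model B

Model B


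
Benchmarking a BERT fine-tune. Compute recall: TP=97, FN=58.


Recall = TP/(TP+FN)
= 97/(97+58)
= 97/155 = 62.58%

62.58%


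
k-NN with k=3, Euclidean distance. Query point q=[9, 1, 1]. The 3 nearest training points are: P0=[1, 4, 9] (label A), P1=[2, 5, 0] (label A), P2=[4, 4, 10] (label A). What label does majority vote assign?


d(q,P0) = 11.7047  (label A)
d(q,P1) = 8.124  (label A)
d(q,P2) = 10.7238  (label A)
Votes: A=3, B=0
Majority → A

A


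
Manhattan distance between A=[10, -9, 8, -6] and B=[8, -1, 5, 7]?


d = |10-8| + |-9+ 1| + |8-5| + |-6-7|
  = 2 + 8 + 3 + 13
  = 26

26


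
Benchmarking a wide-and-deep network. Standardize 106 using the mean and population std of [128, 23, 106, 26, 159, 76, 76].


μ = 84.8571, σ = 46.6795
z = (106 - 84.8571)/46.6795 = 0.4529

0.4529


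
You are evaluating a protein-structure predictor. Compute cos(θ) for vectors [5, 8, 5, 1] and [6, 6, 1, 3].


A·B = 5·6 + 8·6 + 5·1 + 1·3 = 86
‖A‖ = √115 = 10.7238, ‖B‖ = √82 = 9.0554
cos = 86/(√115·√82) = 86/√9430 = 0.8856

0.8856


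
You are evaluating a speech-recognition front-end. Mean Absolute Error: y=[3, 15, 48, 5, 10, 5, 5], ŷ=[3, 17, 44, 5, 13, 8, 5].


Absolute errors: |3-3|=0, |15-17|=2, |48-44|=4, |5-5|=0, |10-13|=3, |5-8|=3, |5-5|=0
Sum = 12
MAE = 12/7 = 12/7

12/7


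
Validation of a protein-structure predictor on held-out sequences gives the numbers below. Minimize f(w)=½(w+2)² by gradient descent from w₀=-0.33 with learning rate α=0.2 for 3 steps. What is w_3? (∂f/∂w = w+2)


step 1: grad = -0.33+2 = 1.67; w = -0.33 - 0.2·(1.67) = -0.664
step 2: grad = -0.664+2 = 1.336; w = -0.664 - 0.2·(1.336) = -0.9312
step 3: grad = -0.9312+2 = 1.0688; w = -0.9312 - 0.2·(1.0688) = -1.14496

-1.14496


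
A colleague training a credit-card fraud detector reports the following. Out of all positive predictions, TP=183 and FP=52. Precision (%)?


Precision = TP/(TP+FP)
= 183/(183+52)
= 183/235 = 77.87%

77.87%


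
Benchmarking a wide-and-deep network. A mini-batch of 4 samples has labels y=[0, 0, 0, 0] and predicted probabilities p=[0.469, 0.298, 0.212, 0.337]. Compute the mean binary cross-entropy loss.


L[0] = -ln(1-0.469) = -ln(0.531) = 0.633
L[1] = -ln(1-0.298) = -ln(0.702) = 0.3538
L[2] = -ln(1-0.212) = -ln(0.788) = 0.2383
L[3] = -ln(1-0.337) = -ln(0.663) = 0.411
mean = (0.633 + 0.3538 + 0.2383 + 0.411)/4 = 0.409

0.409


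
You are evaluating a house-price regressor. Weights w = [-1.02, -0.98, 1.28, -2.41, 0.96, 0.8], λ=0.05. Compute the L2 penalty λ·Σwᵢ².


‖w‖₂² = (-1.02)² + (-0.98)² + (1.28)² + (-2.41)² + (0.96)² + (0.8)²
     = 1.0404 + 0.9604 + 1.6384 + 5.8081 + 0.9216 + 0.64
     = 11.0089
λ·‖w‖₂² = 0.05·11.0089 = 0.550445

0.550445


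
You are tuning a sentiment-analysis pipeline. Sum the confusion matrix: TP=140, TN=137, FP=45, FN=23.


Total = TP + TN + FP + FN
= 140 + 137 + 45 + 23
= 345
(Predicted positive: 185, predicted negative: 160)

345


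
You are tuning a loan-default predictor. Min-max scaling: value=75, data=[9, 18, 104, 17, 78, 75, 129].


min=9, max=129
(75-9)/(129-9) = 66/120 = 0.55

0.55


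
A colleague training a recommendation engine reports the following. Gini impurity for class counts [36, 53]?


Probabilities: [36/89, 53/89] ≈ [0.4045, 0.5955]
Σpᵢ² = (1296 + 2809)/89² = 4105/7921
Gini = 1 - Σpᵢ² = 1 - 4105/7921 = 0.4818

0.4818


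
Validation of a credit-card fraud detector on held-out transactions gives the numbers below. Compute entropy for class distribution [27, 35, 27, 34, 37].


Probabilities: [27/160, 35/160, 27/160, 34/160, 37/160] ≈ [0.1688, 0.2188, 0.1688, 0.2125, 0.2313]
H = -((27/160)·log₂(27/160) + (35/160)·log₂(35/160) + (27/160)·log₂(27/160) + (34/160)·log₂(34/160) + (37/160)·log₂(37/160))
  = 2.3094 bits

2.3094 bits


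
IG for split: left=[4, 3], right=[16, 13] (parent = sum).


Parent = [20, 16], H_parent = 0.9911
H_left = 0.9852 (n=7), H_right = 0.9923 (n=29)
H_children = (7/36)·0.9852 + (29/36)·0.9923 = 0.9909
IG = 0.9911 - 0.9909 = 0.0002

0.0002


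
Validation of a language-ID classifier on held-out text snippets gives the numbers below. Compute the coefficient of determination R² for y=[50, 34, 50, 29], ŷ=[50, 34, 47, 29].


ȳ = 40.75
SS_res = Σ(y-ŷ)² = 9
SS_tot = Σ(y-ȳ)² = 354.75
R² = 1 - SS_res/SS_tot = 1 - 0.0254 = 0.9746

0.9746


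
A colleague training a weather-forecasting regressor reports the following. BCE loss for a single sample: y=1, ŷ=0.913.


BCE = -[y·ln(p) + (1-y)·ln(1-p)]
= -1·ln(0.913) - 0
= -ln(0.913) = 0.091

0.091


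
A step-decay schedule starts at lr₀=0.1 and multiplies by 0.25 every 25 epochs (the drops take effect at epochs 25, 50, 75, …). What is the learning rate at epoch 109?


n_drops = ⌊109/25⌋ = 4
lr = 0.1·0.25^4 = 0.1·0.00390625 = 0.000390625

0.000390625


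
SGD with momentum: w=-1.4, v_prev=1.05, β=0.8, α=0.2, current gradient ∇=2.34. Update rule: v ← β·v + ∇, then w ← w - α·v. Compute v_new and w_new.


v_new = 0.8·1.05 + 2.34 = 0.84 + 2.34 = 3.18
w_new = -1.4 - 0.2·3.18 = -1.4 - 0.636 = -2.036

v_new=3.18, w_new=-2.036


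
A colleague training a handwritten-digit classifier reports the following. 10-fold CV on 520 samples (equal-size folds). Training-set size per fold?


Fold size = 520/10 = 52
Training per fold = 520 - 52 = 468

468


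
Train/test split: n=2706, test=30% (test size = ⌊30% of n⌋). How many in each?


Test = ⌊2706·30/100⌋ = 811
Train = 2706 - 811 = 1895

Train: 1895, Test: 811


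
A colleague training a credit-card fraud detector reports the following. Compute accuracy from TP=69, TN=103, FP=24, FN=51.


Accuracy = (TP+TN)/(TP+TN+FP+FN)
= (69+103)/(247)
= 172/247 = 69.64%

69.64%


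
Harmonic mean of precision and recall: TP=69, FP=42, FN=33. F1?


Precision = 69/111 = 0.6216
Recall = 69/102 = 0.6765
F1 = 2·P·R/(P+R) = 2·TP/(2·TP+FP+FN) = 138/(138+42+33) = 138/213 = 0.6479

0.6479


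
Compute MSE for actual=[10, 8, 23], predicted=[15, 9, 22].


Squared errors: (10-15)²=25, (8-9)²=1, (23-22)²=1
Sum = 27
MSE = 27/3 = 9

9


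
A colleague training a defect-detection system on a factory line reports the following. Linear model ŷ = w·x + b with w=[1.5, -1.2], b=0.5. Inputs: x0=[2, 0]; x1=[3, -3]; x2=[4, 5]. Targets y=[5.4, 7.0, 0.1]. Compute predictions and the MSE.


ŷ0 = (1.5)·(2) + (-1.2)·(0) + 0.5 = 3.5
ŷ1 = (1.5)·(3) + (-1.2)·(-3) + 0.5 = 8.6
ŷ2 = (1.5)·(4) + (-1.2)·(5) + 0.5 = 0.5
errors² = [3.61, 2.56, 0.16]
MSE = 6.3300/3 = 2.11

2.11


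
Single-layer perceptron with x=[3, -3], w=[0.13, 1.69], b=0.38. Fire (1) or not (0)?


z = (3)·(0.13) + (-3)·(1.69) + 0.38
  = -4.3
step(z) = 0 (z<0)

0


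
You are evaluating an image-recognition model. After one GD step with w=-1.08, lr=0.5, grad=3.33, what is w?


w_new = w - α·∇
= -1.08 - 0.5·3.33
= -1.08 - 1.665
= -2.745

-2.745


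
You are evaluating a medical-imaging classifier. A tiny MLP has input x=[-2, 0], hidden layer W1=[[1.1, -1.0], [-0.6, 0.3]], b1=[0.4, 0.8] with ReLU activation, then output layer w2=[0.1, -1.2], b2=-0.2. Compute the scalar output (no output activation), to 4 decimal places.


z1[0] = (1.1)·(-2) + (-1.0)·(0) + 0.4 = -1.8
z1[1] = (-0.6)·(-2) + (0.3)·(0) + 0.8 = 2.0
h = ReLU(z1) = [0.0, 2.0]
output = (0.1)·(0.0) + (-1.2)·(2.0) - 0.2 = -2.6

-2.6


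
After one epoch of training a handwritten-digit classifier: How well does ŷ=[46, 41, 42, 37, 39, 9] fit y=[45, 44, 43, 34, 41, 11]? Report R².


ȳ = 36.3333
SS_res = Σ(y-ŷ)² = 28
SS_tot = Σ(y-ȳ)² = 847.33
R² = 1 - SS_res/SS_tot = 1 - 0.033 = 0.967

0.967


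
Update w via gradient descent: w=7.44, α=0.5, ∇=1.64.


w_new = w - α·∇
= 7.44 - 0.5·1.64
= 7.44 - 0.82
= 6.62

6.62


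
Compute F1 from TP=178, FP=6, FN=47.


Precision = 178/184 = 0.9674
Recall = 178/225 = 0.7911
F1 = 2·P·R/(P+R) = 2·TP/(2·TP+FP+FN) = 356/(356+6+47) = 356/409 = 0.8704

0.8704


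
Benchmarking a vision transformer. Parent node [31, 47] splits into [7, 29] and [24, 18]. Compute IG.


Parent = [31, 47], H_parent = 0.9694
H_left = 0.7107 (n=36), H_right = 0.9852 (n=42)
H_children = (36/78)·0.7107 + (42/78)·0.9852 = 0.8585
IG = 0.9694 - 0.8585 = 0.1109

0.1109


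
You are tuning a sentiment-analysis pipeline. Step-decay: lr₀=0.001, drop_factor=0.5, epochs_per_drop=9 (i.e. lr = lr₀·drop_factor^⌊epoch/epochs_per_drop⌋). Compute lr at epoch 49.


n_drops = ⌊49/9⌋ = 5
lr = 0.001·0.5^5 = 0.001·0.03125 = 0.00003125

0.00003125


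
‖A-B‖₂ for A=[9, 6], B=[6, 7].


d = √((9-6)² + (6-7)²)
  = √(9 + 1)
  = √10 = 3.1623

3.1623


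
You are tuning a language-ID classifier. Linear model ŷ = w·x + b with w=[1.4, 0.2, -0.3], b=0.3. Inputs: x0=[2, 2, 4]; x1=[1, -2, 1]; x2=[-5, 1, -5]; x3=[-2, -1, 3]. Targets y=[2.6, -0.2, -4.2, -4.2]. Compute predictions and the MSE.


ŷ0 = (1.4)·(2) + (0.2)·(2) + (-0.3)·(4) + 0.3 = 2.3
ŷ1 = (1.4)·(1) + (0.2)·(-2) + (-0.3)·(1) + 0.3 = 1.0
ŷ2 = (1.4)·(-5) + (0.2)·(1) + (-0.3)·(-5) + 0.3 = -5.0
ŷ3 = (1.4)·(-2) + (0.2)·(-1) + (-0.3)·(3) + 0.3 = -3.6
errors² = [0.09, 1.44, 0.64, 0.36]
MSE = 2.5300/4 = 0.6325

0.6325


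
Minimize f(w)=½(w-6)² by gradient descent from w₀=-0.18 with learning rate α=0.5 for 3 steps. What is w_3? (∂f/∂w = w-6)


step 1: grad = -0.18-6 = -6.18; w = -0.18 - 0.5·(-6.18) = 2.91
step 2: grad = 2.91-6 = -3.09; w = 2.91 - 0.5·(-3.09) = 4.455
step 3: grad = 4.455-6 = -1.545; w = 4.455 - 0.5·(-1.545) = 5.2275

5.2275


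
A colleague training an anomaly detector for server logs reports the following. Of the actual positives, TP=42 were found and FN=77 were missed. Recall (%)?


Recall = TP/(TP+FN)
= 42/(42+77)
= 42/119 = 35.29%

35.29%


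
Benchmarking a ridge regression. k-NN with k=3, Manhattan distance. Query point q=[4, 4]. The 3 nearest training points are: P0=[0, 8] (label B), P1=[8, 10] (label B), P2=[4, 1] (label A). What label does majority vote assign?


d(q,P0) = 8  (label B)
d(q,P1) = 10  (label B)
d(q,P2) = 3  (label A)
Votes: A=1, B=2
Majority → B

B


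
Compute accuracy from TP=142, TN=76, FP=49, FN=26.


Accuracy = (TP+TN)/(TP+TN+FP+FN)
= (142+76)/(293)
= 218/293 = 74.4%

74.4%


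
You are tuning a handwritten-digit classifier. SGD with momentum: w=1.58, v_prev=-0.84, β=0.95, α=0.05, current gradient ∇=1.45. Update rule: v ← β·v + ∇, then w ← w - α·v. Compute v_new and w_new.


v_new = 0.95·-0.84 + 1.45 = -0.798 + 1.45 = 0.652
w_new = 1.58 - 0.05·0.652 = 1.58 - 0.0326 = 1.5474

v_new=0.652, w_new=1.5474


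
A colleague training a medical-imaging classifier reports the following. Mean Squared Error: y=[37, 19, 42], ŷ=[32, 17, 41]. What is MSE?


Squared errors: (37-32)²=25, (19-17)²=4, (42-41)²=1
Sum = 30
MSE = 30/3 = 10

10


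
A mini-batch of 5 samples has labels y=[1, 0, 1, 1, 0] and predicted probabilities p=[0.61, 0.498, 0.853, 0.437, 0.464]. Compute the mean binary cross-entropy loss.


L[0] = -ln(0.61) = 0.4943
L[1] = -ln(1-0.498) = -ln(0.502) = 0.6892
L[2] = -ln(0.853) = 0.159
L[3] = -ln(0.437) = 0.8278
L[4] = -ln(1-0.464) = -ln(0.536) = 0.6236
mean = (0.4943 + 0.6892 + 0.159 + 0.8278 + 0.6236)/5 = 0.5588

0.5588


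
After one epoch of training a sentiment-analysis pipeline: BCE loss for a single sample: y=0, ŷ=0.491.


BCE = -[y·ln(p) + (1-y)·ln(1-p)]
= -0 - 1·ln(1-0.491)
= -ln(0.509) = 0.6753

0.6753


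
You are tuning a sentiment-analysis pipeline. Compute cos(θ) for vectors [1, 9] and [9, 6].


A·B = 1·9 + 9·6 = 63
‖A‖ = √82 = 9.0554, ‖B‖ = √117 = 10.8167
cos = 63/(√82·√117) = 63/√9594 = 0.6432

0.6432


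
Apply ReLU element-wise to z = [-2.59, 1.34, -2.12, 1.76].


ReLU(-2.59) = max(0, -2.59) = 0.0
ReLU(1.34) = max(0, 1.34) = 1.34
ReLU(-2.12) = max(0, -2.12) = 0.0
ReLU(1.76) = max(0, 1.76) = 1.76
result = [0.0, 1.34, 0.0, 1.76]

[0.0, 1.34, 0.0, 1.76]


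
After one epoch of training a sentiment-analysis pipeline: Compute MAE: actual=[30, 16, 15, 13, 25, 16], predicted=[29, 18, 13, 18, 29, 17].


Absolute errors: |30-29|=1, |16-18|=2, |15-13|=2, |13-18|=5, |25-29|=4, |16-17|=1
Sum = 15
MAE = 15/6 = 5/2

5/2


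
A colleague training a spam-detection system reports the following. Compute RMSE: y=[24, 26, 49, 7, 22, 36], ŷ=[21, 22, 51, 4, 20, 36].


MSE = 42/6 = 7
RMSE = √(42/6) = 2.6458

2.6458


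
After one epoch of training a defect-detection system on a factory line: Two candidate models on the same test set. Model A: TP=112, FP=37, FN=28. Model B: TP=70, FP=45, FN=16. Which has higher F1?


Model A: P=112/149=0.7517, R=112/140=0.8, F1=2PR/(P+R)=2TP/(2TP+FP+FN)=224/289=0.7751
Model B: P=70/115=0.6087, R=70/86=0.814, F1=2PR/(P+R)=2TP/(2TP+FP+FN)=140/201=0.6965
0.7751 > 0.6965 → Model A

Model A


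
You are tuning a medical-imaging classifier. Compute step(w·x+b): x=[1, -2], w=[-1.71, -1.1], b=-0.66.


z = (1)·(-1.71) + (-2)·(-1.1) - 0.66
  = -0.17
step(z) = 0 (z<0)

0


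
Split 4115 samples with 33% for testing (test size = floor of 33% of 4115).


Test = ⌊4115·33/100⌋ = 1357
Train = 4115 - 1357 = 2758

Train: 2758, Test: 1357


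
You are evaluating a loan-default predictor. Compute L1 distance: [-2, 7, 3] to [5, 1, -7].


d = |-2-5| + |7-1| + |3+ 7|
  = 7 + 6 + 10
  = 23

23


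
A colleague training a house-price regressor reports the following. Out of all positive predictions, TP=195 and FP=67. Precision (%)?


Precision = TP/(TP+FP)
= 195/(195+67)
= 195/262 = 74.43%

74.43%


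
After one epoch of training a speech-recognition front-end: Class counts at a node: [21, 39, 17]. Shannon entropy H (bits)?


Probabilities: [21/77, 39/77, 17/77] ≈ [0.2727, 0.5065, 0.2208]
H = -((21/77)·log₂(21/77) + (39/77)·log₂(39/77) + (17/77)·log₂(17/77))
  = 1.4894 bits

1.4894 bits


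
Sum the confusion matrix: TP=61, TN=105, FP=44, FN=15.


Total = TP + TN + FP + FN
= 61 + 105 + 44 + 15
= 225
(Predicted positive: 105, predicted negative: 120)

225


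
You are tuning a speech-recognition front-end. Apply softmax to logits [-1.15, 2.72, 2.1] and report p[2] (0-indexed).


Exponentials: e^-1.15=0.3166, e^2.72=15.1803, e^2.1=8.1662
Sum = 23.6631
Softmax = [0.0134, 0.6415, 0.3451]
p[2] = 8.1662/23.6631 = 0.3451

0.3451


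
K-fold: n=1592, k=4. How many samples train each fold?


Fold size = 1592/4 = 398
Training per fold = 1592 - 398 = 1194

1194


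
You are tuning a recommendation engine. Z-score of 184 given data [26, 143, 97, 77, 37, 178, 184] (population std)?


μ = 106, σ = 59.4258
z = (184 - 106)/59.4258 = 1.3126

1.3126


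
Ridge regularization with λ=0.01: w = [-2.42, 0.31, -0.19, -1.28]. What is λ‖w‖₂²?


‖w‖₂² = (-2.42)² + (0.31)² + (-0.19)² + (-1.28)²
     = 5.8564 + 0.0961 + 0.0361 + 1.6384
     = 7.627
λ·‖w‖₂² = 0.01·7.627 = 0.07627

0.07627


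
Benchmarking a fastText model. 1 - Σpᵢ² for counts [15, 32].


Probabilities: [15/47, 32/47] ≈ [0.3191, 0.6809]
Σpᵢ² = (225 + 1024)/47² = 1249/2209
Gini = 1 - Σpᵢ² = 1 - 1249/2209 = 0.4346

0.4346


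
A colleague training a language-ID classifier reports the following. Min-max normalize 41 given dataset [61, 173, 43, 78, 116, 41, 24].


min=24, max=173
(41-24)/(173-24) = 17/149 = 0.1141

0.1141


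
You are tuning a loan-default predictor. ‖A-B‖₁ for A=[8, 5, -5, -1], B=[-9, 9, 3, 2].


d = |8+ 9| + |5-9| + |-5-3| + |-1-2|
  = 17 + 4 + 8 + 3
  = 32

32


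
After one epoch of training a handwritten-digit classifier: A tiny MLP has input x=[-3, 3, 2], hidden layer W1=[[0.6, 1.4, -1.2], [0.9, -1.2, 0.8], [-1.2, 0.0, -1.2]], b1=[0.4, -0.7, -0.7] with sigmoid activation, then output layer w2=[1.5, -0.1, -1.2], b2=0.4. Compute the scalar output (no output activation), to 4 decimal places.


z1[0] = (0.6)·(-3) + (1.4)·(3) + (-1.2)·(2) + 0.4 = 0.4
z1[1] = (0.9)·(-3) + (-1.2)·(3) + (0.8)·(2) - 0.7 = -5.4
z1[2] = (-1.2)·(-3) + (0.0)·(3) + (-1.2)·(2) - 0.7 = 0.5
h = sigmoid(z1) = [0.5987, 0.0045, 0.6225]
output = (1.5)·(0.5987) + (-0.1)·(0.0045) + (-1.2)·(0.6225) + 0.4 = 0.5506

0.5506


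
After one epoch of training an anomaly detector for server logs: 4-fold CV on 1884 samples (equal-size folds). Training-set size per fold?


Fold size = 1884/4 = 471
Training per fold = 1884 - 471 = 1413

1413


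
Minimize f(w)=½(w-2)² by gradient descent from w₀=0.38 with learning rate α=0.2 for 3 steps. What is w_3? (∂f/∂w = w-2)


step 1: grad = 0.38-2 = -1.62; w = 0.38 - 0.2·(-1.62) = 0.704
step 2: grad = 0.704-2 = -1.296; w = 0.704 - 0.2·(-1.296) = 0.9632
step 3: grad = 0.9632-2 = -1.0368; w = 0.9632 - 0.2·(-1.0368) = 1.17056

1.17056


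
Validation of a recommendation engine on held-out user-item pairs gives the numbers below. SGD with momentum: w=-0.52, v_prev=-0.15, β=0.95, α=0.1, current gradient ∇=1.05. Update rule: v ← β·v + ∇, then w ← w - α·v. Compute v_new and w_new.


v_new = 0.95·-0.15 + 1.05 = -0.1425 + 1.05 = 0.9075
w_new = -0.52 - 0.1·0.9075 = -0.52 - 0.09075 = -0.61075

v_new=0.9075, w_new=-0.61075


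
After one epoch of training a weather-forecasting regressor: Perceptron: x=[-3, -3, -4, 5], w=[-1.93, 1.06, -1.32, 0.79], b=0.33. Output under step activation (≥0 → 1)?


z = (-3)·(-1.93) + (-3)·(1.06) + (-4)·(-1.32) + (5)·(0.79) + 0.33
  = 12.17
step(z) = 1 (z≥0)

1


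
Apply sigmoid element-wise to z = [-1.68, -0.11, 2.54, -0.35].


σ(-1.68) = 1/(1+e^1.68) = 0.1571
σ(-0.11) = 1/(1+e^0.11) = 0.4725
σ(2.54) = 1/(1+e^-2.54) = 0.9269
σ(-0.35) = 1/(1+e^0.35) = 0.4134
result = [0.1571, 0.4725, 0.9269, 0.4134]

[0.1571, 0.4725, 0.9269, 0.4134]


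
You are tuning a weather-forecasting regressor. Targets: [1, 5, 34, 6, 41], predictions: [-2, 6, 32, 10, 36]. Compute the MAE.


Absolute errors: |1+ 2|=3, |5-6|=1, |34-32|=2, |6-10|=4, |41-36|=5
Sum = 15
MAE = 15/5 = 3

3


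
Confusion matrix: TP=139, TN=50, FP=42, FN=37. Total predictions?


Total = TP + TN + FP + FN
= 139 + 50 + 42 + 37
= 268
(Predicted positive: 181, predicted negative: 87)

268


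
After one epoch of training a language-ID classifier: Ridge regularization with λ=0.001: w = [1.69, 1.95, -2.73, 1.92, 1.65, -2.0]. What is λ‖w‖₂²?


‖w‖₂² = (1.69)² + (1.95)² + (-2.73)² + (1.92)² + (1.65)² + (-2.0)²
     = 2.8561 + 3.8025 + 7.4529 + 3.6864 + 2.7225 + 4
     = 24.5204
λ·‖w‖₂² = 0.001·24.5204 = 0.02452

0.02452


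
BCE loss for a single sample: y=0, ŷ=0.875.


BCE = -[y·ln(p) + (1-y)·ln(1-p)]
= -0 - 1·ln(1-0.875)
= -ln(0.125) = 2.0794

2.0794


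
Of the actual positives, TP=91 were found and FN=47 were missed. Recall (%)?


Recall = TP/(TP+FN)
= 91/(91+47)
= 91/138 = 65.94%

65.94%


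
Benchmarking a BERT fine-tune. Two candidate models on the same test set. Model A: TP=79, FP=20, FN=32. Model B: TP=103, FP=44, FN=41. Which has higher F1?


Model A: P=79/99=0.798, R=79/111=0.7117, F1=2PR/(P+R)=2TP/(2TP+FP+FN)=158/210=0.7524
Model B: P=103/147=0.7007, R=103/144=0.7153, F1=2PR/(P+R)=2TP/(2TP+FP+FN)=206/291=0.7079
0.7524 > 0.7079 → Model A

Model A


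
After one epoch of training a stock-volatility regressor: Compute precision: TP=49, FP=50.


Precision = TP/(TP+FP)
= 49/(49+50)
= 49/99 = 49.49%

49.49%


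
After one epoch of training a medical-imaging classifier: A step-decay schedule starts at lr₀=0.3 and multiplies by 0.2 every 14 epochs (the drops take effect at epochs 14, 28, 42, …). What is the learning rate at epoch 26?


n_drops = ⌊26/14⌋ = 1
lr = 0.3·0.2^1 = 0.3·0.2 = 0.06

0.06


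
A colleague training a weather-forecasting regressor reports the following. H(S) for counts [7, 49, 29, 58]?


Probabilities: [7/143, 49/143, 29/143, 58/143] ≈ [0.049, 0.3427, 0.2028, 0.4056]
H = -((7/143)·log₂(7/143) + (49/143)·log₂(49/143) + (29/143)·log₂(29/143) + (58/143)·log₂(58/143))
  = 1.7374 bits

1.7374 bits


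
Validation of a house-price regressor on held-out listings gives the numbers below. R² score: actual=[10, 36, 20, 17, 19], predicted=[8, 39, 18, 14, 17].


ȳ = 20.4
SS_res = Σ(y-ŷ)² = 30
SS_tot = Σ(y-ȳ)² = 365.2
R² = 1 - SS_res/SS_tot = 1 - 0.0821 = 0.9179

0.9179


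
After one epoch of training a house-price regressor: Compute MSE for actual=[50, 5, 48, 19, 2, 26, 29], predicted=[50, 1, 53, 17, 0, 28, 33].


Squared errors: (50-50)²=0, (5-1)²=16, (48-53)²=25, (19-17)²=4, (2-0)²=4, (26-28)²=4, (29-33)²=16
Sum = 69
MSE = 69/7 = 69/7

69/7


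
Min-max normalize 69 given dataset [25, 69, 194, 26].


min=25, max=194
(69-25)/(194-25) = 44/169 = 0.2604

0.2604


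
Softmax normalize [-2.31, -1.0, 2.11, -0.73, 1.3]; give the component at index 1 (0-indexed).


Exponentials: e^-2.31=0.0993, e^-1.0=0.3679, e^2.11=8.2482, e^-0.73=0.4819, e^1.3=3.6693
Sum = 12.8666
Softmax = [0.0077, 0.0286, 0.6411, 0.0375, 0.2852]
p[1] = 0.3679/12.8666 = 0.0286

0.0286


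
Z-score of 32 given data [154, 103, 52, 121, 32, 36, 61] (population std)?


μ = 79.8571, σ = 43.2119
z = (32 - 79.8571)/43.2119 = -1.1075

-1.1075


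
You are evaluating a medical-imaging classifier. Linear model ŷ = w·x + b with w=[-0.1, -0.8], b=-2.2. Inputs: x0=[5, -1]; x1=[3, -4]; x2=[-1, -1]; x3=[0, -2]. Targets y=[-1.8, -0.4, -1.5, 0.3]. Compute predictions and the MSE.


ŷ0 = (-0.1)·(5) + (-0.8)·(-1) - 2.2 = -1.9
ŷ1 = (-0.1)·(3) + (-0.8)·(-4) - 2.2 = 0.7
ŷ2 = (-0.1)·(-1) + (-0.8)·(-1) - 2.2 = -1.3
ŷ3 = (-0.1)·(0) + (-0.8)·(-2) - 2.2 = -0.6
errors² = [0.01, 1.21, 0.04, 0.81]
MSE = 2.0700/4 = 0.5175

0.5175


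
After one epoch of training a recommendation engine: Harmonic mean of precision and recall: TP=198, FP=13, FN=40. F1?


Precision = 198/211 = 0.9384
Recall = 198/238 = 0.8319
F1 = 2·P·R/(P+R) = 2·TP/(2·TP+FP+FN) = 396/(396+13+40) = 396/449 = 0.882

0.882


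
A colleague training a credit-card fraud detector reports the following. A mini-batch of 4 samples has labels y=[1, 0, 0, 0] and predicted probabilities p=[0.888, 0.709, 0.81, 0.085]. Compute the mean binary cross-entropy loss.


L[0] = -ln(0.888) = 0.1188
L[1] = -ln(1-0.709) = -ln(0.291) = 1.2344
L[2] = -ln(1-0.81) = -ln(0.19) = 1.6607
L[3] = -ln(1-0.085) = -ln(0.915) = 0.0888
mean = (0.1188 + 1.2344 + 1.6607 + 0.0888)/4 = 0.7757

0.7757


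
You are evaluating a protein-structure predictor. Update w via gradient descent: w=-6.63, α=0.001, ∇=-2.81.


w_new = w - α·∇
= -6.63 - 0.001·-2.81
= -6.63 + 0.00281
= -6.62719

-6.62719


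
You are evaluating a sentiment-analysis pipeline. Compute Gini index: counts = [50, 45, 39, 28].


Probabilities: [50/162, 45/162, 39/162, 28/162] ≈ [0.3086, 0.2778, 0.2407, 0.1728]
Σpᵢ² = (2500 + 2025 + 1521 + 784)/162² = 6830/26244
Gini = 1 - Σpᵢ² = 1 - 6830/26244 = 0.7398

0.7398


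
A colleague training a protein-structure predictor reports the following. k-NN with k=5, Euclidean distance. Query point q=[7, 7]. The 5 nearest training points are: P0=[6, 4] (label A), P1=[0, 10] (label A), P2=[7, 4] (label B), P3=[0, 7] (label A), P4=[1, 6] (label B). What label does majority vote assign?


d(q,P0) = 3.1623  (label A)
d(q,P1) = 7.6158  (label A)
d(q,P2) = 3.0  (label B)
d(q,P3) = 7.0  (label A)
d(q,P4) = 6.0828  (label B)
Votes: A=3, B=2
Majority → A

A


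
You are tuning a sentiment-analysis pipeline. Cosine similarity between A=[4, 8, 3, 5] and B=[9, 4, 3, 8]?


A·B = 4·9 + 8·4 + 3·3 + 5·8 = 117
‖A‖ = √114 = 10.6771, ‖B‖ = √170 = 13.0384
cos = 117/(√114·√170) = 117/√19380 = 0.8404

0.8404


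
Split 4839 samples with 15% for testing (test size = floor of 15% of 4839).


Test = ⌊4839·15/100⌋ = 725
Train = 4839 - 725 = 4114

Train: 4114, Test: 725


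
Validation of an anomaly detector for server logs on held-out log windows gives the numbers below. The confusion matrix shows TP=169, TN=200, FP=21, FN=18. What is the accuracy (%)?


Accuracy = (TP+TN)/(TP+TN+FP+FN)
= (169+200)/(408)
= 369/408 = 90.44%

90.44%


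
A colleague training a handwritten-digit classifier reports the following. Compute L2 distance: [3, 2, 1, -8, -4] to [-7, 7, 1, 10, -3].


d = √((3+ 7)² + (2-7)² + (1-1)² + (-8-10)² + (-4+ 3)²)
  = √(100 + 25 + 0 + 324 + 1)
  = √450 = 21.2132

21.2132


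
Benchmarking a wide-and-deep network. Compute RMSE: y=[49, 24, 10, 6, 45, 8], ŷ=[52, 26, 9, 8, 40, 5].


MSE = 52/6 = 8.6667
RMSE = √(52/6) = 2.9439

2.9439


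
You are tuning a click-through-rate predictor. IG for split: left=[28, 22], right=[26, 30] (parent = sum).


Parent = [54, 52], H_parent = 0.9997
H_left = 0.9896 (n=50), H_right = 0.9963 (n=56)
H_children = (50/106)·0.9896 + (56/106)·0.9963 = 0.9931
IG = 0.9997 - 0.9931 = 0.0066

0.0066


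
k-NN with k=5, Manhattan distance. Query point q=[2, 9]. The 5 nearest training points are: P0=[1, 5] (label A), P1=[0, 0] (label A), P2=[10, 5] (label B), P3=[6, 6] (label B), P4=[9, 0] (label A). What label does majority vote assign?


d(q,P0) = 5  (label A)
d(q,P1) = 11  (label A)
d(q,P2) = 12  (label B)
d(q,P3) = 7  (label B)
d(q,P4) = 16  (label A)
Votes: A=3, B=2
Majority → A

A


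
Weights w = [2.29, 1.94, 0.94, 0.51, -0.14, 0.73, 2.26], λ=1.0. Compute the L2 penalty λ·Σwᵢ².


‖w‖₂² = (2.29)² + (1.94)² + (0.94)² + (0.51)² + (-0.14)² + (0.73)² + (2.26)²
     = 5.2441 + 3.7636 + 0.8836 + 0.2601 + 0.0196 + 0.5329 + 5.1076
     = 15.8115
λ·‖w‖₂² = 1.0·15.8115 = 15.8115

15.8115


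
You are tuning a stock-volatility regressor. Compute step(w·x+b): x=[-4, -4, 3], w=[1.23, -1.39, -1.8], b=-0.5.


z = (-4)·(1.23) + (-4)·(-1.39) + (3)·(-1.8) - 0.5
  = -5.26
step(z) = 0 (z<0)

0


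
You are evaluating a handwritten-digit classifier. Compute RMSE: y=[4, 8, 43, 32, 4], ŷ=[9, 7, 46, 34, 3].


MSE = 40/5 = 8
RMSE = √(40/5) = 2.8284

2.8284


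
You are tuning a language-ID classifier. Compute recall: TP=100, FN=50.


Recall = TP/(TP+FN)
= 100/(100+50)
= 100/150 = 66.67%

66.67%


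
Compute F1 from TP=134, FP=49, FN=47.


Precision = 134/183 = 0.7322
Recall = 134/181 = 0.7403
F1 = 2·P·R/(P+R) = 2·TP/(2·TP+FP+FN) = 268/(268+49+47) = 268/364 = 0.7363

0.7363


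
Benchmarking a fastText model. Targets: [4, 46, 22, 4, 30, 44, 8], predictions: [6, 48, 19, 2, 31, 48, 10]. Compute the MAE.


Absolute errors: |4-6|=2, |46-48|=2, |22-19|=3, |4-2|=2, |30-31|=1, |44-48|=4, |8-10|=2
Sum = 16
MAE = 16/7 = 16/7

16/7


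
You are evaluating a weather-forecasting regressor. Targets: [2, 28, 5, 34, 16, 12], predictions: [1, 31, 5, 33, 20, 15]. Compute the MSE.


Squared errors: (2-1)²=1, (28-31)²=9, (5-5)²=0, (34-33)²=1, (16-20)²=16, (12-15)²=9
Sum = 36
MSE = 36/6 = 6

6


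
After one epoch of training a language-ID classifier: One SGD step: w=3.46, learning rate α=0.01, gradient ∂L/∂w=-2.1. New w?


w_new = w - α·∇
= 3.46 - 0.01·-2.1
= 3.46 + 0.021
= 3.481

3.481


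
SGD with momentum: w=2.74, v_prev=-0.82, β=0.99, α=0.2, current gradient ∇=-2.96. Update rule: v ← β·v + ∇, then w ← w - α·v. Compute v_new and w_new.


v_new = 0.99·-0.82 - 2.96 = -0.8118 - 2.96 = -3.7718
w_new = 2.74 - 0.2·-3.7718 = 2.74 + 0.75436 = 3.49436

v_new=-3.7718, w_new=3.49436


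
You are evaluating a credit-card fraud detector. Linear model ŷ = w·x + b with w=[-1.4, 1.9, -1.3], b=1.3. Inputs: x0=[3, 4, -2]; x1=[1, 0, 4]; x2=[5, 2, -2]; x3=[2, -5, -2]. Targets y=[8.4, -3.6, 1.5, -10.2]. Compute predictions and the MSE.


ŷ0 = (-1.4)·(3) + (1.9)·(4) + (-1.3)·(-2) + 1.3 = 7.3
ŷ1 = (-1.4)·(1) + (1.9)·(0) + (-1.3)·(4) + 1.3 = -5.3
ŷ2 = (-1.4)·(5) + (1.9)·(2) + (-1.3)·(-2) + 1.3 = 0.7
ŷ3 = (-1.4)·(2) + (1.9)·(-5) + (-1.3)·(-2) + 1.3 = -8.4
errors² = [1.21, 2.89, 0.64, 3.24]
MSE = 7.9800/4 = 1.995

1.995


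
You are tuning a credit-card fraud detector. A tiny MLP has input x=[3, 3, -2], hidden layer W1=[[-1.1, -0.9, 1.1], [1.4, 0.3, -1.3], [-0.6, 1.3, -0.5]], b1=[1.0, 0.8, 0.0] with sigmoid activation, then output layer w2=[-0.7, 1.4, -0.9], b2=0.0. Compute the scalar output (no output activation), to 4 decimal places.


z1[0] = (-1.1)·(3) + (-0.9)·(3) + (1.1)·(-2) + 1.0 = -7.2
z1[1] = (1.4)·(3) + (0.3)·(3) + (-1.3)·(-2) + 0.8 = 8.5
z1[2] = (-0.6)·(3) + (1.3)·(3) + (-0.5)·(-2) + 0.0 = 3.1
h = sigmoid(z1) = [0.0007, 0.9998, 0.9569]
output = (-0.7)·(0.0007) + (1.4)·(0.9998) + (-0.9)·(0.9569) + 0.0 = 0.538

0.538
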